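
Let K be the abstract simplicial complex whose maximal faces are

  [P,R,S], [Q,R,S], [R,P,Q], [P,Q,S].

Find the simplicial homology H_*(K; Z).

Fix the vertex order P < Q < R < S and write every simplex with vertices in increasing order. Then dim K = 2 and the simplices of K are:

  0-simplices (4): P, Q, R, S
  1-simplices (6): PQ, PR, PS, QR, QS, RS
  2-simplices (4): PQR, PQS, PRS, QRS

giving chain groups C_0 ≅ Z^4, C_1 ≅ Z^6, C_2 ≅ Z^4.

∂_1: C_1 → C_0 sends each edge [p,q] (with p < q) to q − p. For instance
  ∂PS = S − P.
This gives a 4×6 integer matrix of rank 3; reducing to Smith normal form yields diagonal entries (1,1,1).

The boundary map ∂_2: C_2 → C_1 sends each 2-simplex [p,q,r] to [q,r] − [p,r] + [p,q]. For instance
  ∂PQS = QS − PS + PQ,
  ∂PRS = RS − PS + PR.
The resulting 6×4 matrix has rank 3, and its Smith normal form has invariant factors (1,1,1).

From H_k ≅ ker(∂_k) / im(∂_{k+1}) we obtain:

  H_0: rank C_0 − rank ∂_1 = 4 − 3 = 1, and the invariant factors of ∂_1 are all 1, so H_0 ≅ Z.
  H_1: rank ker ∂_1 − rank ∂_2 = (6 − 3) − 3 = 0, and the invariant factors of ∂_2 are all 1, so H_1 ≅ 0.
  H_2: rank ker ∂_2 − rank ∂_3 = (4 − 3) − 0 = 1, and there is no ∂_3, so H_2 ≅ Z.

(K is a triangulation of the 2-sphere S^2.)

H_0 ≅ Z,  H_1 = 0,  H_2 ≅ Z.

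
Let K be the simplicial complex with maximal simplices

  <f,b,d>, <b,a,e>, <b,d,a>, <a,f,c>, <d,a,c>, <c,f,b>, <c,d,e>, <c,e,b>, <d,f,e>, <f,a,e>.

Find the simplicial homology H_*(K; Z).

Fix the vertex order a < b < c < d < e < f and write every simplex with vertices in increasing order. Then dim K = 2 and the simplices of K are:

  0-simplices (6): a, b, c, d, e, f
  1-simplices (15): ab, ac, ad, ae, af, bc, bd, be, bf, cd, ce, cf, de, df, ef
  2-simplices (10): abd, abe, acd, acf, aef, bce, bcf, bdf, cde, def

Hence C_0 ≅ Z^6, C_1 ≅ Z^15, C_2 ≅ Z^10.

The boundary map ∂_1: C_1 → C_0 sends each edge [p,q] (with p < q) to q − p. For instance
  ∂ce = e − c.
The resulting 6×15 matrix has rank 5, and its Smith normal form has invariant factors (1,1,1,1,1).

Boundary ∂_2: C_2 → C_1 maps a triangle to the signed sum of its edges. For instance
  ∂acd = cd − ad + ac,
  ∂def = ef − df + de.
As a 15×10 matrix over Z this has rank 10, with invariant factors (1,1,1,1,1,1,1,1,1,2).

Computing H_k = (kernel of ∂_k) / (image of ∂_{k+1}):

  H_0: rank C_0 − rank ∂_1 = 6 − 5 = 1, and the invariant factors of ∂_1 are all 1, so H_0 ≅ Z.
  H_1: rank ker ∂_1 − rank ∂_2 = (15 − 5) − 10 = 0, and ∂_2 has invariant factor 2 > 1, so H_1 ≅ Z/2.
  H_2: rank ker ∂_2 − rank ∂_3 = (10 − 10) − 0 = 0, and there is no ∂_3, so H_2 ≅ 0.

As a check, the Euler characteristic is 6 − 15 + 10 = 1, which agrees with 1 − 0 + 0 = 1.

H_0 ≅ Z,  H_1 ≅ Z/2,  H_2 = 0.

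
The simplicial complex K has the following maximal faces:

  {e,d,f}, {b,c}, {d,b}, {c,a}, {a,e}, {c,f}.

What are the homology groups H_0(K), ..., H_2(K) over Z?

We work with the vertex ordering a < b < c < d < e < f. The simplices of K, each written with vertices in increasing order, are:

  0-simplices (6): a, b, c, d, e, f
  1-simplices (8): ac, ae, bc, bd, cf, de, df, ef
  2-simplices (1): def

giving chain groups C_0 ≅ Z^6, C_1 ≅ Z^8, C_2 ≅ Z^1.

The boundary map ∂_1: C_1 → C_0 maps an edge to its endpoints' difference, ∂[p,q] = q − p. For instance
  ∂de = e − d.
The resulting 6×8 matrix has rank 5, and its Smith normal form has invariant factors (1,1,1,1,1).

Boundary ∂_2: C_2 → C_1 acts by ∂[p,q,r] = [q,r] − [p,r] + [p,q]. For instance
  ∂def = ef − df + de.
The 8×1 boundary matrix has rank 1 and Smith normal form diag(1).

Computing H_k = (kernel of ∂_k) / (image of ∂_{k+1}):

  H_0: rank C_0 − rank ∂_1 = 6 − 5 = 1, and the invariant factors of ∂_1 are all 1, so H_0 = Z.
  H_1: rank ker ∂_1 − rank ∂_2 = (8 − 5) − 1 = 2, and the invariant factors of ∂_2 are all 1, so H_1 = Z^2.
  H_2: rank ker ∂_2 − rank ∂_3 = (1 − 1) − 0 = 0, and there is no ∂_3, so H_2 = 0.

As a check, the Euler characteristic is 6 − 8 + 1 = -1, which agrees with 1 − 2 + 0 = -1.

H_0 ≅ Z,  H_1 ≅ Z^2,  H_2 = 0.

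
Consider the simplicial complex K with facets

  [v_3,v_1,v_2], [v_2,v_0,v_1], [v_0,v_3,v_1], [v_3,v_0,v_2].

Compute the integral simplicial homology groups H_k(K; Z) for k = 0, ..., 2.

K has 4 vertices, 6 edges, 4 triangles.
rank ∂_0 = 0, rank ∂_1 = 3 ⇒ b_0 = 4 − 0 − 3 = 1; all invariant factors of ∂_1 are 1 so no torsion. So H_0 ≅ Z.
rank ∂_1 = 3, rank ∂_2 = 3 ⇒ b_1 = 6 − 3 − 3 = 0; all invariant factors of ∂_2 are 1 so no torsion. So H_1 ≅ 0.
rank ∂_2 = 3, rank ∂_3 = 0 ⇒ b_2 = 4 − 3 − 0 = 1. So H_2 ≅ Z.

H_0 ≅ Z,  H_1 = 0,  H_2 ≅ Z.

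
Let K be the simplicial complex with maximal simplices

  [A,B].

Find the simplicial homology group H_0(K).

H_0 = Z.

Fix the vertex order A < B and write every simplex with vertices in increasing order. Then dim K = 1 and the simplices of K are:

  0-simplices (2): A, B
  1-simplices (1): AB

Hence C_0 ≅ Z^2, C_1 ≅ Z^1.

∂_1: C_1 → C_0 maps an edge to its endpoints' difference, ∂[p,q] = q − p. For instance
  ∂AB = B − A.
This gives a 2×1 integer matrix of rank 1; reducing to Smith normal form yields diagonal entries (1).

Now H_k = ker ∂_k / im ∂_{k+1}, so:

  H_0: rank C_0 − rank ∂_1 = 2 − 1 = 1, and the invariant factors of ∂_1 are all 1, so H_0 ≅ Z.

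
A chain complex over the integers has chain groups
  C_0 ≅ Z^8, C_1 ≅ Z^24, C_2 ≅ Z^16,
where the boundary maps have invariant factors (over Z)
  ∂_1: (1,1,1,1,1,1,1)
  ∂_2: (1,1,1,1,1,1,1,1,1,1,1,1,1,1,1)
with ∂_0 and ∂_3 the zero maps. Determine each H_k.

H_0 = Z,  H_1 = Z^2,  H_2 = Z.

H_0: b_0 = 8 − 0 − 7 = 1; torsion from ∂_1 factors > 1: none. So H_0 = Z.
H_1: b_1 = 24 − 7 − 15 = 2; torsion from ∂_2 factors > 1: none. So H_1 = Z^2.
H_2: b_2 = 16 − 15 − 0 = 1; torsion from ∂_3 factors > 1: none. So H_2 = Z.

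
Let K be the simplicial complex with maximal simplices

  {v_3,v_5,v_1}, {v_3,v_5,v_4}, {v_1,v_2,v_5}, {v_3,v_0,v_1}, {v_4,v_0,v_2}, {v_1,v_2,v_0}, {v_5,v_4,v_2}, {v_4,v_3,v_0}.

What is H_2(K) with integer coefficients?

H_2 = Z.

Order the vertices as v_0 < v_1 < v_2 < v_3 < v_4 < v_5. Listing each simplex with vertices in this order, K has dimension 2 with simplices:

  0-simplices (6): [v_0], [v_1], [v_2], [v_3], [v_4], [v_5]
  1-simplices (12): [v_0,v_1], [v_0,v_2], [v_0,v_3], [v_0,v_4], [v_1,v_2], [v_1,v_3], [v_1,v_5], [v_2,v_4], [v_2,v_5], [v_3,v_4], [v_3,v_5], [v_4,v_5]
  2-simplices (8): [v_0,v_1,v_2], [v_0,v_1,v_3], [v_0,v_2,v_4], [v_0,v_3,v_4], [v_1,v_2,v_5], [v_1,v_3,v_5], [v_2,v_4,v_5], [v_3,v_4,v_5]

giving chain groups C_0 ≅ Z^6, C_1 ≅ Z^12, C_2 ≅ Z^8.

The boundary map ∂_1: C_1 → C_0 maps an edge to its endpoints' difference, ∂[p,q] = q − p. For instance
  ∂[v_4,v_5] = [v_5] − [v_4].
This gives a 6×12 integer matrix of rank 5; reducing to Smith normal form yields diagonal entries (1,1,1,1,1).

The boundary map ∂_2: C_2 → C_1 acts by ∂[p,q,r] = [q,r] − [p,r] + [p,q]. For instance
  ∂[v_1,v_3,v_5] = [v_3,v_5] − [v_1,v_5] + [v_1,v_3],
  ∂[v_0,v_1,v_3] = [v_1,v_3] − [v_0,v_3] + [v_0,v_1].
The 12×8 boundary matrix has rank 7 and Smith normal form diag(1,1,1,1,1,1,1).

Now H_k = ker ∂_k / im ∂_{k+1}, so:

  H_2: rank ker ∂_2 − rank ∂_3 = (8 − 7) − 0 = 1, and there is no ∂_3, so H_2 = Z.

(K is a triangulation of the 2-sphere S^2.)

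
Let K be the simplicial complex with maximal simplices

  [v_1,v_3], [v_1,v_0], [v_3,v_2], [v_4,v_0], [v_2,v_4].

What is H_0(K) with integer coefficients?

H_0 = Z.

Take the total order v_0 < v_1 < v_2 < v_3 < v_4 on the vertex set. Then K (dimension 1) consists of the simplices:

  0-simplices (5): [v_0], [v_1], [v_2], [v_3], [v_4]
  1-simplices (5): [v_0,v_1], [v_0,v_4], [v_1,v_3], [v_2,v_3], [v_2,v_4]

giving chain groups C_0 ≅ Z^5, C_1 ≅ Z^5.

The boundary map ∂_1: C_1 → C_0 sends each edge [p,q] (with p < q) to q − p.
This gives a 5×5 integer matrix of rank 4; reducing to Smith normal form yields diagonal entries (1,1,1,1).

Now H_k = ker ∂_k / im ∂_{k+1}, so:

  H_0: rank C_0 − rank ∂_1 = 5 − 4 = 1, and the invariant factors of ∂_1 are all 1, so H_0 = Z.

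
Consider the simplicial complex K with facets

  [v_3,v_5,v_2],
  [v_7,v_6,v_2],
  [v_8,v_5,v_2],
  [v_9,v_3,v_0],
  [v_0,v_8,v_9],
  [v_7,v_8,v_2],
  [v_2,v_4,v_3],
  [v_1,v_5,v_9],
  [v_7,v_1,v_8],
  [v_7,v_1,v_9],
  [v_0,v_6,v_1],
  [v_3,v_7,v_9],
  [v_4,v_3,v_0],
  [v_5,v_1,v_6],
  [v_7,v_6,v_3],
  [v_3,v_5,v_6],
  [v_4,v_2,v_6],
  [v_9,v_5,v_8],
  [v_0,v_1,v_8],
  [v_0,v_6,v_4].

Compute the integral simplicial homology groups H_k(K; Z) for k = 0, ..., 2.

H_0 = Z,  H_1 = Z ⊕ Z/2,  H_2 = 0.

We work with the vertex ordering v_0 < v_1 < v_2 < v_3 < v_4 < v_5 < v_6 < v_7 < v_8 < v_9. The simplices of K, each written with vertices in increasing order, are:

  0-simplices (10): [v_0], [v_1], [v_2], [v_3], [v_4], [v_5], [v_6], [v_7], [v_8], [v_9]
  1-simplices (30): (30 of them)
  2-simplices (20): (20 of them)

giving chain groups C_0 ≅ Z^10, C_1 ≅ Z^30, C_2 ≅ Z^20.

Boundary ∂_1: C_1 → C_0 is given by ∂[p,q] = [q] − [p].
This gives a 10×30 integer matrix of rank 9; reducing to Smith normal form yields diagonal entries (1,1,1,1,1,1,1,1,1).

The boundary map ∂_2: C_2 → C_1 acts by ∂[p,q,r] = [q,r] − [p,r] + [p,q]. For instance
  ∂[v_2,v_6,v_7] = [v_6,v_7] − [v_2,v_7] + [v_2,v_6],
  ∂[v_3,v_5,v_6] = [v_5,v_6] − [v_3,v_6] + [v_3,v_5].
This gives a 30×20 integer matrix of rank 20; reducing to Smith normal form yields diagonal entries (1,1,1,1,1,1,1,1,1,1,1,1,1,1,1,1,1,1,1,2).

Now H_k = ker ∂_k / im ∂_{k+1}, so:

  H_0: rank C_0 − rank ∂_1 = 10 − 9 = 1, and the invariant factors of ∂_1 are all 1, so H_0 = Z.
  H_1: rank ker ∂_1 − rank ∂_2 = (30 − 9) − 20 = 1, and ∂_2 has invariant factor 2 > 1, so H_1 = Z ⊕ Z/2.
  H_2: rank ker ∂_2 − rank ∂_3 = (20 − 20) − 0 = 0, and there is no ∂_3, so H_2 = 0.

As a check, the Euler characteristic is 10 − 30 + 20 = 0, which agrees with 1 − 1 + 0 = 0.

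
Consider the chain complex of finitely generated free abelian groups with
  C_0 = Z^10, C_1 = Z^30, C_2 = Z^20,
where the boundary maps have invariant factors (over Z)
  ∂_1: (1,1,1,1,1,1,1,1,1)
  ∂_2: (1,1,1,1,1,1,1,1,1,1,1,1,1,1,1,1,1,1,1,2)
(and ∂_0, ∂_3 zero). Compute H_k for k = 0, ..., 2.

H_0: b_0 = 10 − 0 − 9 = 1; torsion from ∂_1 factors > 1: none. So H_0 = Z.
H_1: b_1 = 30 − 9 − 20 = 1; torsion from ∂_2 factors > 1: [2]. So H_1 = Z ⊕ Z/2Z.
H_2: b_2 = 20 − 20 − 0 = 0; torsion from ∂_3 factors > 1: none. So H_2 = 0.

H_0 = Z,  H_1 = Z ⊕ Z/2Z,  H_2 = 0.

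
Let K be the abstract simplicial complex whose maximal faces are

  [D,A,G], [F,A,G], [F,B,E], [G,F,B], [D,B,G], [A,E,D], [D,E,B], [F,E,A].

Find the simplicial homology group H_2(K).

H_2 = Z.

Fix the vertex order A < B < D < E < F < G and write every simplex with vertices in increasing order. Then dim K = 2 and the simplices of K are:

  0-simplices (6): A, B, D, E, F, G
  1-simplices (12): AD, AE, AF, AG, BD, BE, BF, BG, DE, DG, EF, FG
  2-simplices (8): ADE, ADG, AEF, AFG, BDE, BDG, BEF, BFG

Hence C_0 ≅ Z^6, C_1 ≅ Z^12, C_2 ≅ Z^8.

∂_1: C_1 → C_0 maps an edge to its endpoints' difference, ∂[p,q] = q − p. For instance
  ∂DE = E − D.
As a 6×12 matrix over Z this has rank 5, with invariant factors (1,1,1,1,1).

∂_2: C_2 → C_1 acts by ∂[p,q,r] = [q,r] − [p,r] + [p,q]. For instance
  ∂BEF = EF − BF + BE,
  ∂AEF = EF − AF + AE.
The resulting 12×8 matrix has rank 7, and its Smith normal form has invariant factors (1,1,1,1,1,1,1).

Reading off H_k = ker ∂_k / im ∂_{k+1}:

  H_2: rank ker ∂_2 − rank ∂_3 = (8 − 7) − 0 = 1, and there is no ∂_3, so H_2 = Z.

(K is a triangulation of the 2-sphere S^2.)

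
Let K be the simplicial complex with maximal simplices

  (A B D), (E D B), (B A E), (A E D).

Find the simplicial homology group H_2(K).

H_2 = Z.

Order the vertices as A < B < D < E. Listing each simplex with vertices in this order, K has dimension 2 with simplices:

  0-simplices (4): A, B, D, E
  1-simplices (6): AB, AD, AE, BD, BE, DE
  2-simplices (4): ABD, ABE, ADE, BDE

so the chain groups are C_0 ≅ Z^4, C_1 ≅ Z^6, C_2 ≅ Z^4.

∂_1: C_1 → C_0 sends each edge [p,q] (with p < q) to q − p.
As a 4×6 matrix over Z this has rank 3, with invariant factors (1,1,1).

Boundary ∂_2: C_2 → C_1 maps a triangle to the signed sum of its edges. For instance
  ∂ADE = DE − AE + AD,
  ∂ABD = BD − AD + AB.
This gives a 6×4 integer matrix of rank 3; reducing to Smith normal form yields diagonal entries (1,1,1).

Now H_k = ker ∂_k / im ∂_{k+1}, so:

  H_2: rank ker ∂_2 − rank ∂_3 = (4 − 3) − 0 = 1, and there is no ∂_3, so H_2 = Z.

(K is a triangulation of the 2-sphere S^2.)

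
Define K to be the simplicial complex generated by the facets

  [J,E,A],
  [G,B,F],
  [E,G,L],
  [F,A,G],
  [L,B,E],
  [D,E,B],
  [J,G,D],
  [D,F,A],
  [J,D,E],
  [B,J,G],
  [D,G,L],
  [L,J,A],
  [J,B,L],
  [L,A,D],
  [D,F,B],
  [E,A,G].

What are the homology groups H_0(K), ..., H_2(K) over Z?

Fix the vertex order A < B < D < E < F < G < J < L and write every simplex with vertices in increasing order. Then dim K = 2 and the simplices of K are:

  0-simplices (8): A, B, D, E, F, G, J, L
  1-simplices (24): AD, AE, AF, AG, AJ, AL, BD, BE, BF, BG, BJ, BL, DE, DF, DG, DJ, DL, EG, EJ, EL, FG, GJ, GL, JL
  2-simplices (16): ADF, ADL, AEG, AEJ, AFG, AJL, BDE, BDF, BEL, BFG, BGJ, BJL, DEJ, DGJ, DGL, EGL

Hence C_0 ≅ Z^8, C_1 ≅ Z^24, C_2 ≅ Z^16.

The boundary map ∂_1: C_1 → C_0 maps an edge to its endpoints' difference, ∂[p,q] = q − p.
The 8×24 boundary matrix has rank 7 and Smith normal form diag(1,1,1,1,1,1,1).

Boundary ∂_2: C_2 → C_1 sends each 2-simplex [p,q,r] to [q,r] − [p,r] + [p,q]. For instance
  ∂DGJ = GJ − DJ + DG,
  ∂DEJ = EJ − DJ + DE.
The 24×16 boundary matrix has rank 15 and Smith normal form diag(1,1,1,1,1,1,1,1,1,1,1,1,1,1,1).

Reading off H_k = ker ∂_k / im ∂_{k+1}:

  H_0: rank C_0 − rank ∂_1 = 8 − 7 = 1, and the invariant factors of ∂_1 are all 1, so H_0 = Z.
  H_1: rank ker ∂_1 − rank ∂_2 = (24 − 7) − 15 = 2, and the invariant factors of ∂_2 are all 1, so H_1 = Z^2.
  H_2: rank ker ∂_2 − rank ∂_3 = (16 − 15) − 0 = 1, and there is no ∂_3, so H_2 = Z.

As a check, the Euler characteristic is 8 − 24 + 16 = 0, which agrees with 1 − 2 + 1 = 0.

H_0 ≅ Z,  H_1 ≅ Z^2,  H_2 ≅ Z.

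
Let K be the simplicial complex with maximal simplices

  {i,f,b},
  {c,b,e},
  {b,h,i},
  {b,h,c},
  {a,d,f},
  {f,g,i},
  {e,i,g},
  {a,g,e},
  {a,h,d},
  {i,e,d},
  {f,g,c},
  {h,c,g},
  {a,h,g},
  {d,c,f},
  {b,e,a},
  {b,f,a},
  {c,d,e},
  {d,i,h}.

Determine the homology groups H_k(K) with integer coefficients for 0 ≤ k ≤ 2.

H_0 ≅ Z,  H_1 ≅ Z^2,  H_2 ≅ Z.

Order the vertices as a < b < c < d < e < f < g < h < i. Listing each simplex with vertices in this order, K has dimension 2 with simplices:

  0-simplices (9): a, b, c, d, e, f, g, h, i
  1-simplices (27): ab, ad, ae, af, ag, ah, bc, be, bf, bh, bi, cd, ce, cf, cg, ch, de, df, dh, di, eg, ei, fg, fi, gh, gi, hi
  2-simplices (18): abe, abf, adf, adh, aeg, agh, bce, bch, bfi, bhi, cde, cdf, cfg, cgh, dei, dhi, egi, fgi

so the chain groups are C_0 ≅ Z^9, C_1 ≅ Z^27, C_2 ≅ Z^18.

∂_1: C_1 → C_0 maps an edge to its endpoints' difference, ∂[p,q] = q − p. For instance
  ∂af = f − a.
The 9×27 boundary matrix has rank 8 and Smith normal form diag(1,1,1,1,1,1,1,1).

∂_2: C_2 → C_1 maps a triangle to the signed sum of its edges. For instance
  ∂bce = ce − be + bc,
  ∂adh = dh − ah + ad.
This gives a 27×18 integer matrix of rank 17; reducing to Smith normal form yields diagonal entries (1,1,1,1,1,1,1,1,1,1,1,1,1,1,1,1,1).

Reading off H_k = ker ∂_k / im ∂_{k+1}:

  H_0: rank C_0 − rank ∂_1 = 9 − 8 = 1, and the invariant factors of ∂_1 are all 1, so H_0 = Z.
  H_1: rank ker ∂_1 − rank ∂_2 = (27 − 8) − 17 = 2, and the invariant factors of ∂_2 are all 1, so H_1 = Z^2.
  H_2: rank ker ∂_2 − rank ∂_3 = (18 − 17) − 0 = 1, and there is no ∂_3, so H_2 = Z.

(K is a triangulation of the torus T^2.)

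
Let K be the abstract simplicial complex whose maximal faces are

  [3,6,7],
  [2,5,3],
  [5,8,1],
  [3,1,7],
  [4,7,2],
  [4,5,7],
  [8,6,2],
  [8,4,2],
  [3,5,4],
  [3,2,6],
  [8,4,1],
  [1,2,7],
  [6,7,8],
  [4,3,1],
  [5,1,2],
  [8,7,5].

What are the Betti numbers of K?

K has 8 vertices, 24 edges, 16 triangles.
rank ∂_0 = 0, rank ∂_1 = 7 ⇒ b_0 = 8 − 0 − 7 = 1; all invariant factors of ∂_1 are 1 so no torsion. So H_0 = Z.
rank ∂_1 = 7, rank ∂_2 = 15 ⇒ b_1 = 24 − 7 − 15 = 2; all invariant factors of ∂_2 are 1 so no torsion. So H_1 = Z^2.
rank ∂_2 = 15, rank ∂_3 = 0 ⇒ b_2 = 16 − 15 − 0 = 1. So H_2 = Z.

b_0 = 1, b_1 = 2, b_2 = 1.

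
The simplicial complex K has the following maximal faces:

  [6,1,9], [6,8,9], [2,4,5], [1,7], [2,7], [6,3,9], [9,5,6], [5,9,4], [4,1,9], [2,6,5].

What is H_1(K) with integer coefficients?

Order the vertices as 1 < 2 < 3 < 4 < 5 < 6 < 7 < 8 < 9. Listing each simplex with vertices in this order, K has dimension 2 with simplices:

  0-simplices (9): [1], [2], [3], [4], [5], [6], [7], [8], [9]
  1-simplices (17): [1,4], [1,6], [1,7], [1,9], [2,4], [2,5], [2,6], [2,7], [3,6], [3,9], [4,5], [4,9], [5,6], [5,9], [6,8], [6,9], [8,9]
  2-simplices (8): [1,4,9], [1,6,9], [2,4,5], [2,5,6], [3,6,9], [4,5,9], [5,6,9], [6,8,9]

so the chain groups are C_0 ≅ Z^9, C_1 ≅ Z^17, C_2 ≅ Z^8.

∂_1: C_1 → C_0 is given by ∂[p,q] = [q] − [p]. For instance
  ∂[1,9] = [9] − [1].
This gives a 9×17 integer matrix of rank 8; reducing to Smith normal form yields diagonal entries (1,1,1,1,1,1,1,1).

∂_2: C_2 → C_1 sends each 2-simplex [p,q,r] to [q,r] − [p,r] + [p,q]. For instance
  ∂[2,5,6] = [5,6] − [2,6] + [2,5],
  ∂[6,8,9] = [8,9] − [6,9] + [6,8].
The resulting 17×8 matrix has rank 8, and its Smith normal form has invariant factors (1,1,1,1,1,1,1,1).

Now H_k = ker ∂_k / im ∂_{k+1}, so:

  H_1: rank ker ∂_1 − rank ∂_2 = (17 − 8) − 8 = 1, and the invariant factors of ∂_2 are all 1, so H_1 ≅ Z.

H_1 ≅ Z.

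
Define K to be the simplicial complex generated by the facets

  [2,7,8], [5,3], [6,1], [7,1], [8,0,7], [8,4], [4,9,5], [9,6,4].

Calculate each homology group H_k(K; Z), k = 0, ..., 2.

We work with the vertex ordering 0 < 1 < 2 < 3 < 4 < 5 < 6 < 7 < 8 < 9. The simplices of K, each written with vertices in increasing order, are:

  0-simplices (10): [0], [1], [2], [3], [4], [5], [6], [7], [8], [9]
  1-simplices (14): [0,7], [0,8], [1,6], [1,7], [2,7], [2,8], [3,5], [4,5], [4,6], [4,8], [4,9], [5,9], [6,9], [7,8]
  2-simplices (4): [0,7,8], [2,7,8], [4,5,9], [4,6,9]

giving chain groups C_0 ≅ Z^10, C_1 ≅ Z^14, C_2 ≅ Z^4.

Boundary ∂_1: C_1 → C_0 is given by ∂[p,q] = [q] − [p]. For instance
  ∂[7,8] = [8] − [7].
As a 10×14 matrix over Z this has rank 9, with invariant factors (1,1,1,1,1,1,1,1,1).

∂_2: C_2 → C_1 acts by ∂[p,q,r] = [q,r] − [p,r] + [p,q]. For instance
  ∂[4,6,9] = [6,9] − [4,9] + [4,6],
  ∂[2,7,8] = [7,8] − [2,8] + [2,7].
The resulting 14×4 matrix has rank 4, and its Smith normal form has invariant factors (1,1,1,1).

Computing H_k = (kernel of ∂_k) / (image of ∂_{k+1}):

  H_0: rank C_0 − rank ∂_1 = 10 − 9 = 1, and the invariant factors of ∂_1 are all 1, so H_0 = Z.
  H_1: rank ker ∂_1 − rank ∂_2 = (14 − 9) − 4 = 1, and the invariant factors of ∂_2 are all 1, so H_1 = Z.
  H_2: rank ker ∂_2 − rank ∂_3 = (4 − 4) − 0 = 0, and there is no ∂_3, so H_2 = 0.

H_0 = Z,  H_1 = Z,  H_2 = 0.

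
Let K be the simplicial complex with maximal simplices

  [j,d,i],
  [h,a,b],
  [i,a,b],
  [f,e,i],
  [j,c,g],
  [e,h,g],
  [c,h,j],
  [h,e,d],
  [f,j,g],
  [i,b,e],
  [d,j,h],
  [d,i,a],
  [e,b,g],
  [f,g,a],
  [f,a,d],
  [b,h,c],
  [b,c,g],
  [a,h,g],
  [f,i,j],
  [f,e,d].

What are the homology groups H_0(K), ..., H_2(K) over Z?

H_0 ≅ Z,  H_1 ≅ Z ⊕ Z/2,  H_2 = 0.

Fix the vertex order a < b < c < d < e < f < g < h < i < j and write every simplex with vertices in increasing order. Then dim K = 2 and the simplices of K are:

  0-simplices (10): a, b, c, d, e, f, g, h, i, j
  1-simplices (30): ab, ad, af, ag, ah, ai, bc, be, bg, bh, bi, cg, ch, cj, de, df, dh, di, dj, ef, eg, eh, ei, fg, fi, fj, gh, gj, hj, ij
  2-simplices (20): abh, abi, adf, adi, afg, agh, bcg, bch, beg, bei, cgj, chj, def, deh, dhj, dij, efi, egh, fgj, fij

so the chain groups are C_0 ≅ Z^10, C_1 ≅ Z^30, C_2 ≅ Z^20.

∂_1: C_1 → C_0 is given by ∂[p,q] = [q] − [p]. For instance
  ∂ab = b − a.
The 10×30 boundary matrix has rank 9 and Smith normal form diag(1,1,1,1,1,1,1,1,1).

Boundary ∂_2: C_2 → C_1 maps a triangle to the signed sum of its edges. For instance
  ∂chj = hj − cj + ch,
  ∂abi = bi − ai + ab.
As a 30×20 matrix over Z this has rank 20, with invariant factors (1,1,1,1,1,1,1,1,1,1,1,1,1,1,1,1,1,1,1,2).

Now H_k = ker ∂_k / im ∂_{k+1}, so:

  H_0: rank C_0 − rank ∂_1 = 10 − 9 = 1, and the invariant factors of ∂_1 are all 1, so H_0 ≅ Z.
  H_1: rank ker ∂_1 − rank ∂_2 = (30 − 9) − 20 = 1, and ∂_2 has invariant factor 2 > 1, so H_1 ≅ Z ⊕ Z/2.
  H_2: rank ker ∂_2 − rank ∂_3 = (20 − 20) − 0 = 0, and there is no ∂_3, so H_2 ≅ 0.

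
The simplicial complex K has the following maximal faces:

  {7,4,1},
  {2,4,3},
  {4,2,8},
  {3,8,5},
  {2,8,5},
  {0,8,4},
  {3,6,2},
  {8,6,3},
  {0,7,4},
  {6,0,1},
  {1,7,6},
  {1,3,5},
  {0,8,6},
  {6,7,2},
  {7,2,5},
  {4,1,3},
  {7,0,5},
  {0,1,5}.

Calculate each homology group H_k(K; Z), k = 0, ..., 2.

Take the total order 0 < 1 < 2 < 3 < 4 < 5 < 6 < 7 < 8 on the vertex set. Then K (dimension 2) consists of the simplices:

  0-simplices (9): [0], [1], [2], [3], [4], [5], [6], [7], [8]
  1-simplices (27): (27 of them)
  2-simplices (18): [0,1,5], [0,1,6], [0,4,7], [0,4,8], [0,5,7], [0,6,8], [1,3,4], [1,3,5], [1,4,7], [1,6,7], [2,3,4], [2,3,6], [2,4,8], [2,5,7], [2,5,8], [2,6,7], [3,5,8], [3,6,8]

giving chain groups C_0 ≅ Z^9, C_1 ≅ Z^27, C_2 ≅ Z^18.

The boundary map ∂_1: C_1 → C_0 sends each edge [p,q] (with p < q) to q − p.
The 9×27 boundary matrix has rank 8 and Smith normal form diag(1,1,1,1,1,1,1,1).

∂_2: C_2 → C_1 maps a triangle to the signed sum of its edges. For instance
  ∂[2,6,7] = [6,7] − [2,7] + [2,6],
  ∂[0,5,7] = [5,7] − [0,7] + [0,5].
This gives a 27×18 integer matrix of rank 18; reducing to Smith normal form yields diagonal entries (1,1,1,1,1,1,1,1,1,1,1,1,1,1,1,1,1,2).

From H_k ≅ ker(∂_k) / im(∂_{k+1}) we obtain:

  H_0: rank C_0 − rank ∂_1 = 9 − 8 = 1, and the invariant factors of ∂_1 are all 1, so H_0 ≅ Z.
  H_1: rank ker ∂_1 − rank ∂_2 = (27 − 8) − 18 = 1, and ∂_2 has invariant factor 2 > 1, so H_1 ≅ Z ⊕ Z/2.
  H_2: rank ker ∂_2 − rank ∂_3 = (18 − 18) − 0 = 0, and there is no ∂_3, so H_2 ≅ 0.

As a check, the Euler characteristic is 9 − 27 + 18 = 0, which agrees with 1 − 1 + 0 = 0.

H_0 = Z,  H_1 = Z ⊕ Z/2,  H_2 = 0.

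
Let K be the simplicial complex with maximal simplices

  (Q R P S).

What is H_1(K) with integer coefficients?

We work with the vertex ordering P < Q < R < S. The simplices of K, each written with vertices in increasing order, are:

  0-simplices (4): P, Q, R, S
  1-simplices (6): PQ, PR, PS, QR, QS, RS
  2-simplices (4): PQR, PQS, PRS, QRS
  3-simplices (1): PQRS

Hence C_0 ≅ Z^4, C_1 ≅ Z^6, C_2 ≅ Z^4, C_3 ≅ Z^1.

The boundary map ∂_1: C_1 → C_0 sends each edge [p,q] (with p < q) to q − p. For instance
  ∂QR = R − Q.
As a 4×6 matrix over Z this has rank 3, with invariant factors (1,1,1).

The boundary map ∂_2: C_2 → C_1 sends each 2-simplex [p,q,r] to [q,r] − [p,r] + [p,q]. For instance
  ∂PRS = RS − PS + PR,
  ∂PQS = QS − PS + PQ.
As a 6×4 matrix over Z this has rank 3, with invariant factors (1,1,1).

∂_3: C_3 → C_2 sends each 3-simplex σ to the alternating sum Σ_i (−1)^i (σ with its i-th vertex removed). For instance
  ∂PQRS = QRS − PRS + PQS − PQR.
This gives a 4×1 integer matrix of rank 1; reducing to Smith normal form yields diagonal entries (1).

Computing H_k = (kernel of ∂_k) / (image of ∂_{k+1}):

  H_1: rank ker ∂_1 − rank ∂_2 = (6 − 3) − 3 = 0, and the invariant factors of ∂_2 are all 1, so H_1 ≅ 0.

H_1 = 0.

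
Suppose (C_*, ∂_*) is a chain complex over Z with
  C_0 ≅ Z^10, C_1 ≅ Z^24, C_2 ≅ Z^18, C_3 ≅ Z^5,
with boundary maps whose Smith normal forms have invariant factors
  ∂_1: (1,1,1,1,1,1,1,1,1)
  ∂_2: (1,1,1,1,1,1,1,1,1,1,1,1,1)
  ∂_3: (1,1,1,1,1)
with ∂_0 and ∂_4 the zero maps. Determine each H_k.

H_0: b_0 = 10 − 0 − 9 = 1; torsion from ∂_1 factors > 1: none. So H_0 ≅ Z.
H_1: b_1 = 24 − 9 − 13 = 2; torsion from ∂_2 factors > 1: none. So H_1 ≅ Z^2.
H_2: b_2 = 18 − 13 − 5 = 0; torsion from ∂_3 factors > 1: none. So H_2 ≅ 0.
H_3: b_3 = 5 − 5 − 0 = 0; torsion from ∂_4 factors > 1: none. So H_3 ≅ 0.

H_0 ≅ Z,  H_1 ≅ Z^2,  H_2 = 0,  H_3 = 0.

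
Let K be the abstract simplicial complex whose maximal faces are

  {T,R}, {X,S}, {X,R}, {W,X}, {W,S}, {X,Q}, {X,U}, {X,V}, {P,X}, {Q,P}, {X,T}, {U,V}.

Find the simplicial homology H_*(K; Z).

Fix the vertex order P < Q < R < S < T < U < V < W < X and write every simplex with vertices in increasing order. Then dim K = 1 and the simplices of K are:

  0-simplices (9): P, Q, R, S, T, U, V, W, X
  1-simplices (12): PQ, PX, QX, RT, RX, SW, SX, TX, UV, UX, VX, WX

giving chain groups C_0 ≅ Z^9, C_1 ≅ Z^12.

∂_1: C_1 → C_0 is given by ∂[p,q] = [q] − [p].
As a 9×12 matrix over Z this has rank 8, with invariant factors (1,1,1,1,1,1,1,1).

Computing H_k = (kernel of ∂_k) / (image of ∂_{k+1}):

  H_0: rank C_0 − rank ∂_1 = 9 − 8 = 1, and the invariant factors of ∂_1 are all 1, so H_0 = Z.
  H_1: rank ker ∂_1 − rank ∂_2 = (12 − 8) − 0 = 4, and there is no ∂_2, so H_1 = Z^4.

As a check, the Euler characteristic is 9 − 12 = -3, which agrees with 1 − 4 = -3.

H_0 ≅ Z,  H_1 ≅ Z^4.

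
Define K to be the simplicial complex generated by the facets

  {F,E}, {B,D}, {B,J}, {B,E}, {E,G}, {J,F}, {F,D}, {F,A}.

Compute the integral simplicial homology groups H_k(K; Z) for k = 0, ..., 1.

We work with the vertex ordering A < B < D < E < F < G < J. The simplices of K, each written with vertices in increasing order, are:

  0-simplices (7): A, B, D, E, F, G, J
  1-simplices (8): AF, BD, BE, BJ, DF, EF, EG, FJ

Hence C_0 ≅ Z^7, C_1 ≅ Z^8.

The boundary map ∂_1: C_1 → C_0 is given by ∂[p,q] = [q] − [p]. For instance
  ∂BJ = J − B.
The 7×8 boundary matrix has rank 6 and Smith normal form diag(1,1,1,1,1,1).

Computing H_k = (kernel of ∂_k) / (image of ∂_{k+1}):

  H_0: rank C_0 − rank ∂_1 = 7 − 6 = 1, and the invariant factors of ∂_1 are all 1, so H_0 ≅ Z.
  H_1: rank ker ∂_1 − rank ∂_2 = (8 − 6) − 0 = 2, and there is no ∂_2, so H_1 ≅ Z^2.

H_0 = Z,  H_1 = Z^2.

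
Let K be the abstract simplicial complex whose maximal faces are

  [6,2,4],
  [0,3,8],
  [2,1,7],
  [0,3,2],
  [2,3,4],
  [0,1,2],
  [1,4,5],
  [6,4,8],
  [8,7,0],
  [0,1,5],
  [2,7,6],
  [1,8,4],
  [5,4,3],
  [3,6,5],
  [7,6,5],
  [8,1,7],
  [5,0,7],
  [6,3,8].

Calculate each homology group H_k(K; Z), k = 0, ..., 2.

H_0 = Z,  H_1 = Z ⊕ Z/2,  H_2 = 0.

Take the total order 0 < 1 < 2 < 3 < 4 < 5 < 6 < 7 < 8 on the vertex set. Then K (dimension 2) consists of the simplices:

  0-simplices (9): [0], [1], [2], [3], [4], [5], [6], [7], [8]
  1-simplices (27): (27 of them)
  2-simplices (18): [0,1,2], [0,1,5], [0,2,3], [0,3,8], [0,5,7], [0,7,8], [1,2,7], [1,4,5], [1,4,8], [1,7,8], [2,3,4], [2,4,6], [2,6,7], [3,4,5], [3,5,6], [3,6,8], [4,6,8], [5,6,7]

so the chain groups are C_0 ≅ Z^9, C_1 ≅ Z^27, C_2 ≅ Z^18.

∂_1: C_1 → C_0 maps an edge to its endpoints' difference, ∂[p,q] = q − p. For instance
  ∂[4,8] = [8] − [4].
As a 9×27 matrix over Z this has rank 8, with invariant factors (1,1,1,1,1,1,1,1).

∂_2: C_2 → C_1 acts by ∂[p,q,r] = [q,r] − [p,r] + [p,q]. For instance
  ∂[0,1,2] = [1,2] − [0,2] + [0,1],
  ∂[1,4,8] = [4,8] − [1,8] + [1,4].
As a 27×18 matrix over Z this has rank 18, with invariant factors (1,1,1,1,1,1,1,1,1,1,1,1,1,1,1,1,1,2).

Reading off H_k = ker ∂_k / im ∂_{k+1}:

  H_0: rank C_0 − rank ∂_1 = 9 − 8 = 1, and the invariant factors of ∂_1 are all 1, so H_0 ≅ Z.
  H_1: rank ker ∂_1 − rank ∂_2 = (27 − 8) − 18 = 1, and ∂_2 has invariant factor 2 > 1, so H_1 ≅ Z ⊕ Z/2.
  H_2: rank ker ∂_2 − rank ∂_3 = (18 − 18) − 0 = 0, and there is no ∂_3, so H_2 ≅ 0.

(K is a triangulation of the Klein bottle.)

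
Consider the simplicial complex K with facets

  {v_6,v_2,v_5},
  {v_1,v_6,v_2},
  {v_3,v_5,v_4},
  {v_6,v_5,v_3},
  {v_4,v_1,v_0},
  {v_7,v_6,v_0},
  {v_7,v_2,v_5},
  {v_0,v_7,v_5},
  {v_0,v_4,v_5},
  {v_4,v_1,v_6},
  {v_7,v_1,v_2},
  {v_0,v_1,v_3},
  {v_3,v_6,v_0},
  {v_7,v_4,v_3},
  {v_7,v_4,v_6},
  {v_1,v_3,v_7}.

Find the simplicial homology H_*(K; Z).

H_0 ≅ Z,  H_1 ≅ Z^2,  H_2 ≅ Z.

Take the total order v_0 < v_1 < v_2 < v_3 < v_4 < v_5 < v_6 < v_7 on the vertex set. Then K (dimension 2) consists of the simplices:

  0-simplices (8): [v_0], [v_1], [v_2], [v_3], [v_4], [v_5], [v_6], [v_7]
  1-simplices (24): (24 of them)
  2-simplices (16): (16 of them)

so the chain groups are C_0 ≅ Z^8, C_1 ≅ Z^24, C_2 ≅ Z^16.

The boundary map ∂_1: C_1 → C_0 is given by ∂[p,q] = [q] − [p].
As a 8×24 matrix over Z this has rank 7, with invariant factors (1,1,1,1,1,1,1).

∂_2: C_2 → C_1 acts by ∂[p,q,r] = [q,r] − [p,r] + [p,q]. For instance
  ∂[v_0,v_1,v_4] = [v_1,v_4] − [v_0,v_4] + [v_0,v_1],
  ∂[v_1,v_2,v_7] = [v_2,v_7] − [v_1,v_7] + [v_1,v_2].
As a 24×16 matrix over Z this has rank 15, with invariant factors (1,1,1,1,1,1,1,1,1,1,1,1,1,1,1).

From H_k ≅ ker(∂_k) / im(∂_{k+1}) we obtain:

  H_0: rank C_0 − rank ∂_1 = 8 − 7 = 1, and the invariant factors of ∂_1 are all 1, so H_0 = Z.
  H_1: rank ker ∂_1 − rank ∂_2 = (24 − 7) − 15 = 2, and the invariant factors of ∂_2 are all 1, so H_1 = Z^2.
  H_2: rank ker ∂_2 − rank ∂_3 = (16 − 15) − 0 = 1, and there is no ∂_3, so H_2 = Z.

As a check, the Euler characteristic is 8 − 24 + 16 = 0, which agrees with 1 − 2 + 1 = 0.
(K is a triangulation of the torus T^2.)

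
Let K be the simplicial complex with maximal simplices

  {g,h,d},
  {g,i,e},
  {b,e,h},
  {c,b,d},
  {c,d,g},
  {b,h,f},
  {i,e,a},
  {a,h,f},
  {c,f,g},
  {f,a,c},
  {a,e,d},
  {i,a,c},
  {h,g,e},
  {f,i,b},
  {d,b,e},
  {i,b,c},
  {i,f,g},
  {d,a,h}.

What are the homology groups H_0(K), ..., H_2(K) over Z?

Take the total order a < b < c < d < e < f < g < h < i on the vertex set. Then K (dimension 2) consists of the simplices:

  0-simplices (9): a, b, c, d, e, f, g, h, i
  1-simplices (27): ac, ad, ae, af, ah, ai, bc, bd, be, bf, bh, bi, cd, cf, cg, ci, de, dg, dh, eg, eh, ei, fg, fh, fi, gh, gi
  2-simplices (18): acf, aci, ade, adh, aei, afh, bcd, bci, bde, beh, bfh, bfi, cdg, cfg, dgh, egh, egi, fgi

Hence C_0 ≅ Z^9, C_1 ≅ Z^27, C_2 ≅ Z^18.

Boundary ∂_1: C_1 → C_0 maps an edge to its endpoints' difference, ∂[p,q] = q − p. For instance
  ∂eg = g − e.
As a 9×27 matrix over Z this has rank 8, with invariant factors (1,1,1,1,1,1,1,1).

∂_2: C_2 → C_1 maps a triangle to the signed sum of its edges. For instance
  ∂bde = de − be + bd,
  ∂bcd = cd − bd + bc.
The resulting 27×18 matrix has rank 18, and its Smith normal form has invariant factors (1,1,1,1,1,1,1,1,1,1,1,1,1,1,1,1,1,2).

From H_k ≅ ker(∂_k) / im(∂_{k+1}) we obtain:

  H_0: rank C_0 − rank ∂_1 = 9 − 8 = 1, and the invariant factors of ∂_1 are all 1, so H_0 ≅ Z.
  H_1: rank ker ∂_1 − rank ∂_2 = (27 − 8) − 18 = 1, and ∂_2 has invariant factor 2 > 1, so H_1 ≅ Z ⊕ Z/2.
  H_2: rank ker ∂_2 − rank ∂_3 = (18 − 18) − 0 = 0, and there is no ∂_3, so H_2 ≅ 0.

H_0 ≅ Z,  H_1 ≅ Z ⊕ Z/2,  H_2 = 0.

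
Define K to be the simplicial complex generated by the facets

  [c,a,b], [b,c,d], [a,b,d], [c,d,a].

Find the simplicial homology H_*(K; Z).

We work with the vertex ordering a < b < c < d. The simplices of K, each written with vertices in increasing order, are:

  0-simplices (4): a, b, c, d
  1-simplices (6): ab, ac, ad, bc, bd, cd
  2-simplices (4): abc, abd, acd, bcd

so the chain groups are C_0 ≅ Z^4, C_1 ≅ Z^6, C_2 ≅ Z^4.

Boundary ∂_1: C_1 → C_0 is given by ∂[p,q] = [q] − [p]. For instance
  ∂cd = d − c.
The resulting 4×6 matrix has rank 3, and its Smith normal form has invariant factors (1,1,1).

The boundary map ∂_2: C_2 → C_1 maps a triangle to the signed sum of its edges. For instance
  ∂bcd = cd − bd + bc,
  ∂abd = bd − ad + ab.
This gives a 6×4 integer matrix of rank 3; reducing to Smith normal form yields diagonal entries (1,1,1).

Computing H_k = (kernel of ∂_k) / (image of ∂_{k+1}):

  H_0: rank C_0 − rank ∂_1 = 4 − 3 = 1, and the invariant factors of ∂_1 are all 1, so H_0 = Z.
  H_1: rank ker ∂_1 − rank ∂_2 = (6 − 3) − 3 = 0, and the invariant factors of ∂_2 are all 1, so H_1 = 0.
  H_2: rank ker ∂_2 − rank ∂_3 = (4 − 3) − 0 = 1, and there is no ∂_3, so H_2 = Z.

As a check, the Euler characteristic is 4 − 6 + 4 = 2, which agrees with 1 − 0 + 1 = 2.
(K is a triangulation of the 2-sphere S^2.)

H_0 ≅ Z,  H_1 = 0,  H_2 ≅ Z.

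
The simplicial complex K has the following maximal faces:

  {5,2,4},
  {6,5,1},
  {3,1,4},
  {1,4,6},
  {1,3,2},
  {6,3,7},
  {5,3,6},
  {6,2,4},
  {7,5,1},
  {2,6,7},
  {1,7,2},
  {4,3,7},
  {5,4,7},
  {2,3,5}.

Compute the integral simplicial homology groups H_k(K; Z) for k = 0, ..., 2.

H_0 ≅ Z,  H_1 ≅ Z^2,  H_2 ≅ Z.

Fix the vertex order 1 < 2 < 3 < 4 < 5 < 6 < 7 and write every simplex with vertices in increasing order. Then dim K = 2 and the simplices of K are:

  0-simplices (7): [1], [2], [3], [4], [5], [6], [7]
  1-simplices (21): [1,2], [1,3], [1,4], [1,5], [1,6], [1,7], [2,3], [2,4], [2,5], [2,6], [2,7], [3,4], [3,5], [3,6], [3,7], [4,5], [4,6], [4,7], [5,6], [5,7], [6,7]
  2-simplices (14): [1,2,3], [1,2,7], [1,3,4], [1,4,6], [1,5,6], [1,5,7], [2,3,5], [2,4,5], [2,4,6], [2,6,7], [3,4,7], [3,5,6], [3,6,7], [4,5,7]

so the chain groups are C_0 ≅ Z^7, C_1 ≅ Z^21, C_2 ≅ Z^14.

Boundary ∂_1: C_1 → C_0 is given by ∂[p,q] = [q] − [p]. For instance
  ∂[2,6] = [6] − [2].
The resulting 7×21 matrix has rank 6, and its Smith normal form has invariant factors (1,1,1,1,1,1).

Boundary ∂_2: C_2 → C_1 maps a triangle to the signed sum of its edges. For instance
  ∂[3,4,7] = [4,7] − [3,7] + [3,4],
  ∂[4,5,7] = [5,7] − [4,7] + [4,5].
As a 21×14 matrix over Z this has rank 13, with invariant factors (1,1,1,1,1,1,1,1,1,1,1,1,1).

Now H_k = ker ∂_k / im ∂_{k+1}, so:

  H_0: rank C_0 − rank ∂_1 = 7 − 6 = 1, and the invariant factors of ∂_1 are all 1, so H_0 ≅ Z.
  H_1: rank ker ∂_1 − rank ∂_2 = (21 − 6) − 13 = 2, and the invariant factors of ∂_2 are all 1, so H_1 ≅ Z^2.
  H_2: rank ker ∂_2 − rank ∂_3 = (14 − 13) − 0 = 1, and there is no ∂_3, so H_2 ≅ Z.

As a check, the Euler characteristic is 7 − 21 + 14 = 0, which agrees with 1 − 2 + 1 = 0.
(K is a triangulation of the torus T^2.)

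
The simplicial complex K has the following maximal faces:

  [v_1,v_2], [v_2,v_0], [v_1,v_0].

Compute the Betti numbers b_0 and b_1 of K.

b_0 = 1, b_1 = 1.

We work with the vertex ordering v_0 < v_1 < v_2. The simplices of K, each written with vertices in increasing order, are:

  0-simplices (3): [v_0], [v_1], [v_2]
  1-simplices (3): [v_0,v_1], [v_0,v_2], [v_1,v_2]

Hence C_0 ≅ Z^3, C_1 ≅ Z^3.

∂_1: C_1 → C_0 sends each edge [p,q] (with p < q) to q − p. For instance
  ∂[v_1,v_2] = [v_2] − [v_1].
The resulting 3×3 matrix has rank 2, and its Smith normal form has invariant factors (1,1).

From H_k ≅ ker(∂_k) / im(∂_{k+1}) we obtain:

  H_0: rank C_0 − rank ∂_1 = 3 − 2 = 1, and the invariant factors of ∂_1 are all 1, so H_0 ≅ Z.
  H_1: rank ker ∂_1 − rank ∂_2 = (3 − 2) − 0 = 1, and there is no ∂_2, so H_1 ≅ Z.

Hence the Betti numbers are b_0 = 1, b_1 = 1.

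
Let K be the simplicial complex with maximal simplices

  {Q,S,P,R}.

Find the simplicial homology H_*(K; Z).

Order the vertices as P < Q < R < S. Listing each simplex with vertices in this order, K has dimension 3 with simplices:

  0-simplices (4): P, Q, R, S
  1-simplices (6): PQ, PR, PS, QR, QS, RS
  2-simplices (4): PQR, PQS, PRS, QRS
  3-simplices (1): PQRS

giving chain groups C_0 ≅ Z^4, C_1 ≅ Z^6, C_2 ≅ Z^4, C_3 ≅ Z^1.

Boundary ∂_1: C_1 → C_0 sends each edge [p,q] (with p < q) to q − p.
As a 4×6 matrix over Z this has rank 3, with invariant factors (1,1,1).

The boundary map ∂_2: C_2 → C_1 sends each 2-simplex [p,q,r] to [q,r] − [p,r] + [p,q]. For instance
  ∂PRS = RS − PS + PR,
  ∂QRS = RS − QS + QR.
This gives a 6×4 integer matrix of rank 3; reducing to Smith normal form yields diagonal entries (1,1,1).

The boundary map ∂_3: C_3 → C_2 sends each 3-simplex σ to the alternating sum Σ_i (−1)^i (σ with its i-th vertex removed). For instance
  ∂PQRS = QRS − PRS + PQS − PQR.
The resulting 4×1 matrix has rank 1, and its Smith normal form has invariant factors (1).

From H_k ≅ ker(∂_k) / im(∂_{k+1}) we obtain:

  H_0: rank C_0 − rank ∂_1 = 4 − 3 = 1, and the invariant factors of ∂_1 are all 1, so H_0 ≅ Z.
  H_1: rank ker ∂_1 − rank ∂_2 = (6 − 3) − 3 = 0, and the invariant factors of ∂_2 are all 1, so H_1 ≅ 0.
  H_2: rank ker ∂_2 − rank ∂_3 = (4 − 3) − 1 = 0, and the invariant factors of ∂_3 are all 1, so H_2 ≅ 0.
  H_3: rank ker ∂_3 − rank ∂_4 = (1 − 1) − 0 = 0, and there is no ∂_4, so H_3 ≅ 0.

H_0 ≅ Z,  H_1 = 0,  H_2 = 0,  H_3 = 0.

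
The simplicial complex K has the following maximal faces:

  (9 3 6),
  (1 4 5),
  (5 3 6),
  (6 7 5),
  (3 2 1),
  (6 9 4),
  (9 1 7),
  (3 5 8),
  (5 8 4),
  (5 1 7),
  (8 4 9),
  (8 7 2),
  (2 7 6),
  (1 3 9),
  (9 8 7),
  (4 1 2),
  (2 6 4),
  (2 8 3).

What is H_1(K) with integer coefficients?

H_1 ≅ Z^2.

Fix the vertex order 1 < 2 < 3 < 4 < 5 < 6 < 7 < 8 < 9 and write every simplex with vertices in increasing order. Then dim K = 2 and the simplices of K are:

  0-simplices (9): [1], [2], [3], [4], [5], [6], [7], [8], [9]
  1-simplices (27): (27 of them)
  2-simplices (18): [1,2,3], [1,2,4], [1,3,9], [1,4,5], [1,5,7], [1,7,9], [2,3,8], [2,4,6], [2,6,7], [2,7,8], [3,5,6], [3,5,8], [3,6,9], [4,5,8], [4,6,9], [4,8,9], [5,6,7], [7,8,9]

giving chain groups C_0 ≅ Z^9, C_1 ≅ Z^27, C_2 ≅ Z^18.

The boundary map ∂_1: C_1 → C_0 sends each edge [p,q] (with p < q) to q − p.
As a 9×27 matrix over Z this has rank 8, with invariant factors (1,1,1,1,1,1,1,1).

∂_2: C_2 → C_1 maps a triangle to the signed sum of its edges. For instance
  ∂[2,4,6] = [4,6] − [2,6] + [2,4],
  ∂[2,7,8] = [7,8] − [2,8] + [2,7].
As a 27×18 matrix over Z this has rank 17, with invariant factors (1,1,1,1,1,1,1,1,1,1,1,1,1,1,1,1,1).

Computing H_k = (kernel of ∂_k) / (image of ∂_{k+1}):

  H_1: rank ker ∂_1 − rank ∂_2 = (27 − 8) − 17 = 2, and the invariant factors of ∂_2 are all 1, so H_1 = Z^2.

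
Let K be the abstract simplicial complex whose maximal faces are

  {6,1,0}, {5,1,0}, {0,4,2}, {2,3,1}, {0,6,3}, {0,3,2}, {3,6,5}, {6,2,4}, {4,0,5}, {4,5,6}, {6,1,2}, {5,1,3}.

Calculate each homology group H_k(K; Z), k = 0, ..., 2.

We work with the vertex ordering 0 < 1 < 2 < 3 < 4 < 5 < 6. The simplices of K, each written with vertices in increasing order, are:

  0-simplices (7): [0], [1], [2], [3], [4], [5], [6]
  1-simplices (18): [0,1], [0,2], [0,3], [0,4], [0,5], [0,6], [1,2], [1,3], [1,5], [1,6], [2,3], [2,4], [2,6], [3,5], [3,6], [4,5], [4,6], [5,6]
  2-simplices (12): [0,1,5], [0,1,6], [0,2,3], [0,2,4], [0,3,6], [0,4,5], [1,2,3], [1,2,6], [1,3,5], [2,4,6], [3,5,6], [4,5,6]

so the chain groups are C_0 ≅ Z^7, C_1 ≅ Z^18, C_2 ≅ Z^12.

The boundary map ∂_1: C_1 → C_0 sends each edge [p,q] (with p < q) to q − p.
The 7×18 boundary matrix has rank 6 and Smith normal form diag(1,1,1,1,1,1).

∂_2: C_2 → C_1 maps a triangle to the signed sum of its edges. For instance
  ∂[0,2,3] = [2,3] − [0,3] + [0,2],
  ∂[3,5,6] = [5,6] − [3,6] + [3,5].
The 18×12 boundary matrix has rank 12 and Smith normal form diag(1,1,1,1,1,1,1,1,1,1,1,2).

Computing H_k = (kernel of ∂_k) / (image of ∂_{k+1}):

  H_0: rank C_0 − rank ∂_1 = 7 − 6 = 1, and the invariant factors of ∂_1 are all 1, so H_0 ≅ Z.
  H_1: rank ker ∂_1 − rank ∂_2 = (18 − 6) − 12 = 0, and ∂_2 has invariant factor 2 > 1, so H_1 ≅ Z/2.
  H_2: rank ker ∂_2 − rank ∂_3 = (12 − 12) − 0 = 0, and there is no ∂_3, so H_2 ≅ 0.

(K is a triangulation of the real projective plane RP^2.)

H_0 = Z,  H_1 = Z/2,  H_2 = 0.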